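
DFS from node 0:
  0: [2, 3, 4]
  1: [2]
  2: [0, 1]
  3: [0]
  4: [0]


Visit 0, push [4, 3, 2]
Visit 2, push [1]
Visit 1, push []
Visit 3, push []
Visit 4, push []

DFS order: [0, 2, 1, 3, 4]


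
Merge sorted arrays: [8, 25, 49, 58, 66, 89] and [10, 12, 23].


Take 8 from A
Take 10 from B
Take 12 from B
Take 23 from B

Merged: [8, 10, 12, 23, 25, 49, 58, 66, 89]


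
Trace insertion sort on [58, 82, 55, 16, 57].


Initial: [58, 82, 55, 16, 57]
Insert 82: [58, 82, 55, 16, 57]
Insert 55: [55, 58, 82, 16, 57]
Insert 16: [16, 55, 58, 82, 57]
Insert 57: [16, 55, 57, 58, 82]

Sorted: [16, 55, 57, 58, 82]


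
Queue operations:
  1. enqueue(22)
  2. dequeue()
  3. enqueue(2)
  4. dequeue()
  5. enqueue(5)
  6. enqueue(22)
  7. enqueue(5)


enqueue(22) -> [22]
dequeue()->22, []
enqueue(2) -> [2]
dequeue()->2, []
enqueue(5) -> [5]
enqueue(22) -> [5, 22]
enqueue(5) -> [5, 22, 5]

Final queue: [5, 22, 5]


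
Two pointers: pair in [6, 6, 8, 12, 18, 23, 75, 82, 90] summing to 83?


lo=0(6)+hi=8(90)=96
lo=0(6)+hi=7(82)=88
lo=0(6)+hi=6(75)=81
lo=1(6)+hi=6(75)=81
lo=2(8)+hi=6(75)=83

Yes: 8+75=83


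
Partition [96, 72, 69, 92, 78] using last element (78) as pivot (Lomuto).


Pivot: 78
  72 <= 78: swap -> [72, 96, 69, 92, 78]
  69 <= 78: swap -> [72, 69, 96, 92, 78]
Place pivot at 2: [72, 69, 78, 92, 96]

Partitioned: [72, 69, 78, 92, 96]


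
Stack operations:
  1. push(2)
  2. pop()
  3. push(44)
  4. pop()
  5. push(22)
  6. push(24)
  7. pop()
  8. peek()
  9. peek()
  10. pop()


push(2) -> [2]
pop()->2, []
push(44) -> [44]
pop()->44, []
push(22) -> [22]
push(24) -> [22, 24]
pop()->24, [22]
peek()->22
peek()->22
pop()->22, []

Final stack: []


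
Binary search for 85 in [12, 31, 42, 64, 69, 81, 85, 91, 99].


Step 1: lo=0, hi=8, mid=4, val=69
Step 2: lo=5, hi=8, mid=6, val=85

Found at index 6


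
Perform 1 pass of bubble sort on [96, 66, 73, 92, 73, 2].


Initial: [96, 66, 73, 92, 73, 2]
Pass 1: [66, 73, 92, 73, 2, 96] (5 swaps)

After 1 pass: [66, 73, 92, 73, 2, 96]


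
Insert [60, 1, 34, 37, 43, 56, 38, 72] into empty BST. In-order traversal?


Insert 60: root
Insert 1: L from 60
Insert 34: L from 60 -> R from 1
Insert 37: L from 60 -> R from 1 -> R from 34
Insert 43: L from 60 -> R from 1 -> R from 34 -> R from 37
Insert 56: L from 60 -> R from 1 -> R from 34 -> R from 37 -> R from 43
Insert 38: L from 60 -> R from 1 -> R from 34 -> R from 37 -> L from 43
Insert 72: R from 60

In-order: [1, 34, 37, 38, 43, 56, 60, 72]


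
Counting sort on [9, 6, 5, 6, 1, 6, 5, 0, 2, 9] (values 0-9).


Input: [9, 6, 5, 6, 1, 6, 5, 0, 2, 9]
Counts: [1, 1, 1, 0, 0, 2, 3, 0, 0, 2]

Sorted: [0, 1, 2, 5, 5, 6, 6, 6, 9, 9]


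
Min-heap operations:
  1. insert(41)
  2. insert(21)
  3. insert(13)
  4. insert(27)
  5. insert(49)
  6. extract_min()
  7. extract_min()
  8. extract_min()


insert(41) -> [41]
insert(21) -> [21, 41]
insert(13) -> [13, 41, 21]
insert(27) -> [13, 27, 21, 41]
insert(49) -> [13, 27, 21, 41, 49]
extract_min()->13, [21, 27, 49, 41]
extract_min()->21, [27, 41, 49]
extract_min()->27, [41, 49]

Final heap: [41, 49]


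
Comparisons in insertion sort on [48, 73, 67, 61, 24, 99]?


Algorithm: insertion sort
Input: [48, 73, 67, 61, 24, 99]
Sorted: [24, 48, 61, 67, 73, 99]

11


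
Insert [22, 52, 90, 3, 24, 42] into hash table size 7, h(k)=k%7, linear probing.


Insert 22: h=1 -> slot 1
Insert 52: h=3 -> slot 3
Insert 90: h=6 -> slot 6
Insert 3: h=3, 1 probes -> slot 4
Insert 24: h=3, 2 probes -> slot 5
Insert 42: h=0 -> slot 0

Table: [42, 22, None, 52, 3, 24, 90]


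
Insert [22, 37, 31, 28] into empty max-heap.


Insert 22: [22]
Insert 37: [37, 22]
Insert 31: [37, 22, 31]
Insert 28: [37, 28, 31, 22]

Final heap: [37, 28, 31, 22]


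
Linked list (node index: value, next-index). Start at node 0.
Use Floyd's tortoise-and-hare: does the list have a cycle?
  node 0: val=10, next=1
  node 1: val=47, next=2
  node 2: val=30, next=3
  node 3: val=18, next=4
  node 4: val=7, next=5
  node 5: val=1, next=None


Floyd's tortoise (slow, +1) and hare (fast, +2):
  init: slow=0, fast=0
  step 1: slow=1, fast=2
  step 2: slow=2, fast=4
  step 3: fast 4->5->None, no cycle

Cycle: no


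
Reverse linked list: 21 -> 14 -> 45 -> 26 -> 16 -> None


Step 1: curr=21, set curr.next=prev(None) | reversed so far: 21
Step 2: curr=14, set curr.next=prev(21) | reversed so far: 14 -> 21
Step 3: curr=45, set curr.next=prev(14) | reversed so far: 45 -> 14 -> 21
Step 4: curr=26, set curr.next=prev(45) | reversed so far: 26 -> 45 -> 14 -> 21
Step 5: curr=16, set curr.next=prev(26) | reversed so far: 16 -> 26 -> 45 -> 14 -> 21

16 -> 26 -> 45 -> 14 -> 21 -> None


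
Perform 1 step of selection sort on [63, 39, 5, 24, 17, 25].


Initial: [63, 39, 5, 24, 17, 25]
Step 1: min=5 at 2
  Swap: [5, 39, 63, 24, 17, 25]

After 1 step: [5, 39, 63, 24, 17, 25]


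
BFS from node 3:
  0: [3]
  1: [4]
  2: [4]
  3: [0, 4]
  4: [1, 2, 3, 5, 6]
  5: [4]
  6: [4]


Visit 3, enqueue [0, 4]
Visit 0, enqueue []
Visit 4, enqueue [1, 2, 5, 6]
Visit 1, enqueue []
Visit 2, enqueue []
Visit 5, enqueue []
Visit 6, enqueue []

BFS order: [3, 0, 4, 1, 2, 5, 6]


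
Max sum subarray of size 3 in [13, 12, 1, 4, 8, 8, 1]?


[0:3]: 26
[1:4]: 17
[2:5]: 13
[3:6]: 20
[4:7]: 17

Max: 26 at [0:3]


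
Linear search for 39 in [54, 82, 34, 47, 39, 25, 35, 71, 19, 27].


i=0: 54!=39
i=1: 82!=39
i=2: 34!=39
i=3: 47!=39
i=4: 39==39 found!

Found at 4, 5 comps


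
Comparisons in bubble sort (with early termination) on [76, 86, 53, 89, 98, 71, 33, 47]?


Algorithm: bubble sort (with early termination)
Input: [76, 86, 53, 89, 98, 71, 33, 47]
Sorted: [33, 47, 53, 71, 76, 86, 89, 98]

28


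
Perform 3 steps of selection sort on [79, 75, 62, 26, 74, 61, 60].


Initial: [79, 75, 62, 26, 74, 61, 60]
Step 1: min=26 at 3
  Swap: [26, 75, 62, 79, 74, 61, 60]
Step 2: min=60 at 6
  Swap: [26, 60, 62, 79, 74, 61, 75]
Step 3: min=61 at 5
  Swap: [26, 60, 61, 79, 74, 62, 75]

After 3 steps: [26, 60, 61, 79, 74, 62, 75]


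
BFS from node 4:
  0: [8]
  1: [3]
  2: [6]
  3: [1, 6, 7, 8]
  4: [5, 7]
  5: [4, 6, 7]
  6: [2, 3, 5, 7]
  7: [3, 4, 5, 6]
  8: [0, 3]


Visit 4, enqueue [5, 7]
Visit 5, enqueue [6]
Visit 7, enqueue [3]
Visit 6, enqueue [2]
Visit 3, enqueue [1, 8]
Visit 2, enqueue []
Visit 1, enqueue []
Visit 8, enqueue [0]
Visit 0, enqueue []

BFS order: [4, 5, 7, 6, 3, 2, 1, 8, 0]


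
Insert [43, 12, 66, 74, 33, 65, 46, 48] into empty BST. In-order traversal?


Insert 43: root
Insert 12: L from 43
Insert 66: R from 43
Insert 74: R from 43 -> R from 66
Insert 33: L from 43 -> R from 12
Insert 65: R from 43 -> L from 66
Insert 46: R from 43 -> L from 66 -> L from 65
Insert 48: R from 43 -> L from 66 -> L from 65 -> R from 46

In-order: [12, 33, 43, 46, 48, 65, 66, 74]


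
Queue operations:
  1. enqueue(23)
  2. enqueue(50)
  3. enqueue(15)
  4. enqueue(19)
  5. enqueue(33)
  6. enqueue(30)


enqueue(23) -> [23]
enqueue(50) -> [23, 50]
enqueue(15) -> [23, 50, 15]
enqueue(19) -> [23, 50, 15, 19]
enqueue(33) -> [23, 50, 15, 19, 33]
enqueue(30) -> [23, 50, 15, 19, 33, 30]

Final queue: [23, 50, 15, 19, 33, 30]


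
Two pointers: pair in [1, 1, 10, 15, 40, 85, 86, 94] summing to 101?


lo=0(1)+hi=7(94)=95
lo=1(1)+hi=7(94)=95
lo=2(10)+hi=7(94)=104
lo=2(10)+hi=6(86)=96
lo=3(15)+hi=6(86)=101

Yes: 15+86=101


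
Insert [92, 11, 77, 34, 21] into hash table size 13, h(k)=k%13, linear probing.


Insert 92: h=1 -> slot 1
Insert 11: h=11 -> slot 11
Insert 77: h=12 -> slot 12
Insert 34: h=8 -> slot 8
Insert 21: h=8, 1 probes -> slot 9

Table: [None, 92, None, None, None, None, None, None, 34, 21, None, 11, 77]


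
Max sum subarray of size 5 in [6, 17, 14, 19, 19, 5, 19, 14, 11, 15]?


[0:5]: 75
[1:6]: 74
[2:7]: 76
[3:8]: 76
[4:9]: 68
[5:10]: 64

Max: 76 at [2:7]


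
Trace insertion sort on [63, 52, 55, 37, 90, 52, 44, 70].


Initial: [63, 52, 55, 37, 90, 52, 44, 70]
Insert 52: [52, 63, 55, 37, 90, 52, 44, 70]
Insert 55: [52, 55, 63, 37, 90, 52, 44, 70]
Insert 37: [37, 52, 55, 63, 90, 52, 44, 70]
Insert 90: [37, 52, 55, 63, 90, 52, 44, 70]
Insert 52: [37, 52, 52, 55, 63, 90, 44, 70]
Insert 44: [37, 44, 52, 52, 55, 63, 90, 70]
Insert 70: [37, 44, 52, 52, 55, 63, 70, 90]

Sorted: [37, 44, 52, 52, 55, 63, 70, 90]


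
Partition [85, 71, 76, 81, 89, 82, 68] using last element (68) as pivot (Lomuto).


Pivot: 68
Place pivot at 0: [68, 71, 76, 81, 89, 82, 85]

Partitioned: [68, 71, 76, 81, 89, 82, 85]


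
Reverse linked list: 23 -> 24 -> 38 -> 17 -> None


Step 1: curr=23, set curr.next=prev(None) | reversed so far: 23
Step 2: curr=24, set curr.next=prev(23) | reversed so far: 24 -> 23
Step 3: curr=38, set curr.next=prev(24) | reversed so far: 38 -> 24 -> 23
Step 4: curr=17, set curr.next=prev(38) | reversed so far: 17 -> 38 -> 24 -> 23

17 -> 38 -> 24 -> 23 -> None


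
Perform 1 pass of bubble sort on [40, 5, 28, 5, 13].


Initial: [40, 5, 28, 5, 13]
Pass 1: [5, 28, 5, 13, 40] (4 swaps)

After 1 pass: [5, 28, 5, 13, 40]


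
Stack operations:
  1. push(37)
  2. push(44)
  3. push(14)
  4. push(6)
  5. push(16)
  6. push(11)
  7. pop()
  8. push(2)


push(37) -> [37]
push(44) -> [37, 44]
push(14) -> [37, 44, 14]
push(6) -> [37, 44, 14, 6]
push(16) -> [37, 44, 14, 6, 16]
push(11) -> [37, 44, 14, 6, 16, 11]
pop()->11, [37, 44, 14, 6, 16]
push(2) -> [37, 44, 14, 6, 16, 2]

Final stack: [37, 44, 14, 6, 16, 2]


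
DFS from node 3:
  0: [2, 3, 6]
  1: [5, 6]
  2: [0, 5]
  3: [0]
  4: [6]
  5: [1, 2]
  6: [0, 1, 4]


Visit 3, push [0]
Visit 0, push [6, 2]
Visit 2, push [5]
Visit 5, push [1]
Visit 1, push [6]
Visit 6, push [4]
Visit 4, push []

DFS order: [3, 0, 2, 5, 1, 6, 4]


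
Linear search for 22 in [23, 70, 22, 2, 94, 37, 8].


i=0: 23!=22
i=1: 70!=22
i=2: 22==22 found!

Found at 2, 3 comps


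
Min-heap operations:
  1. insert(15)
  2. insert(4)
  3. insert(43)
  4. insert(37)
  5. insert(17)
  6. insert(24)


insert(15) -> [15]
insert(4) -> [4, 15]
insert(43) -> [4, 15, 43]
insert(37) -> [4, 15, 43, 37]
insert(17) -> [4, 15, 43, 37, 17]
insert(24) -> [4, 15, 24, 37, 17, 43]

Final heap: [4, 15, 24, 37, 17, 43]


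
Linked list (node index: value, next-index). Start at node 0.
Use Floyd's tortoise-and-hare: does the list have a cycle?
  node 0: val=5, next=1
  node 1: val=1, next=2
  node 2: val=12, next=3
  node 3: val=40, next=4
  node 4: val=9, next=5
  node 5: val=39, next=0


Floyd's tortoise (slow, +1) and hare (fast, +2):
  init: slow=0, fast=0
  step 1: slow=1, fast=2
  step 2: slow=2, fast=4
  step 3: slow=3, fast=0
  step 4: slow=4, fast=2
  step 5: slow=5, fast=4
  step 6: slow=0, fast=0
  slow == fast at node 0: cycle detected

Cycle: yes


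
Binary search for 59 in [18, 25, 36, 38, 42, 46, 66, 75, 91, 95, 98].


Step 1: lo=0, hi=10, mid=5, val=46
Step 2: lo=6, hi=10, mid=8, val=91
Step 3: lo=6, hi=7, mid=6, val=66

Not found


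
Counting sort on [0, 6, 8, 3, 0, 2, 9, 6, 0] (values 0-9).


Input: [0, 6, 8, 3, 0, 2, 9, 6, 0]
Counts: [3, 0, 1, 1, 0, 0, 2, 0, 1, 1]

Sorted: [0, 0, 0, 2, 3, 6, 6, 8, 9]


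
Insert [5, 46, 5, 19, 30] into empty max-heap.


Insert 5: [5]
Insert 46: [46, 5]
Insert 5: [46, 5, 5]
Insert 19: [46, 19, 5, 5]
Insert 30: [46, 30, 5, 5, 19]

Final heap: [46, 30, 5, 5, 19]


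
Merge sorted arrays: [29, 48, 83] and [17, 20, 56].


Take 17 from B
Take 20 from B
Take 29 from A
Take 48 from A
Take 56 from B

Merged: [17, 20, 29, 48, 56, 83]


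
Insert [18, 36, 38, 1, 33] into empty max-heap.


Insert 18: [18]
Insert 36: [36, 18]
Insert 38: [38, 18, 36]
Insert 1: [38, 18, 36, 1]
Insert 33: [38, 33, 36, 1, 18]

Final heap: [38, 33, 36, 1, 18]


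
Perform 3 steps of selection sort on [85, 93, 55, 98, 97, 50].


Initial: [85, 93, 55, 98, 97, 50]
Step 1: min=50 at 5
  Swap: [50, 93, 55, 98, 97, 85]
Step 2: min=55 at 2
  Swap: [50, 55, 93, 98, 97, 85]
Step 3: min=85 at 5
  Swap: [50, 55, 85, 98, 97, 93]

After 3 steps: [50, 55, 85, 98, 97, 93]


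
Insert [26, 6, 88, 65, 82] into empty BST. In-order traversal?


Insert 26: root
Insert 6: L from 26
Insert 88: R from 26
Insert 65: R from 26 -> L from 88
Insert 82: R from 26 -> L from 88 -> R from 65

In-order: [6, 26, 65, 82, 88]


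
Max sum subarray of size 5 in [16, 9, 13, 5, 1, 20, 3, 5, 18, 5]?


[0:5]: 44
[1:6]: 48
[2:7]: 42
[3:8]: 34
[4:9]: 47
[5:10]: 51

Max: 51 at [5:10]


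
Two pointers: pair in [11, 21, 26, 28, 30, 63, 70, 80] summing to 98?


lo=0(11)+hi=7(80)=91
lo=1(21)+hi=7(80)=101
lo=1(21)+hi=6(70)=91
lo=2(26)+hi=6(70)=96
lo=3(28)+hi=6(70)=98

Yes: 28+70=98


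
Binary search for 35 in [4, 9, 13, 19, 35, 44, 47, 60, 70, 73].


Step 1: lo=0, hi=9, mid=4, val=35

Found at index 4


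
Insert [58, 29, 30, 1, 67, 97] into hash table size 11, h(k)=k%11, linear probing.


Insert 58: h=3 -> slot 3
Insert 29: h=7 -> slot 7
Insert 30: h=8 -> slot 8
Insert 1: h=1 -> slot 1
Insert 67: h=1, 1 probes -> slot 2
Insert 97: h=9 -> slot 9

Table: [None, 1, 67, 58, None, None, None, 29, 30, 97, None]


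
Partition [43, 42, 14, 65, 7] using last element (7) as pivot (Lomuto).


Pivot: 7
Place pivot at 0: [7, 42, 14, 65, 43]

Partitioned: [7, 42, 14, 65, 43]


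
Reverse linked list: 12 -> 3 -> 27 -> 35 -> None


Step 1: curr=12, set curr.next=prev(None) | reversed so far: 12
Step 2: curr=3, set curr.next=prev(12) | reversed so far: 3 -> 12
Step 3: curr=27, set curr.next=prev(3) | reversed so far: 27 -> 3 -> 12
Step 4: curr=35, set curr.next=prev(27) | reversed so far: 35 -> 27 -> 3 -> 12

35 -> 27 -> 3 -> 12 -> None


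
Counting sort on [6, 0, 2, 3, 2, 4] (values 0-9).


Input: [6, 0, 2, 3, 2, 4]
Counts: [1, 0, 2, 1, 1, 0, 1, 0, 0, 0]

Sorted: [0, 2, 2, 3, 4, 6]


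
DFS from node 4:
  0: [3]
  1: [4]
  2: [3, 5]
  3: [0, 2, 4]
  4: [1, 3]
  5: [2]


Visit 4, push [3, 1]
Visit 1, push []
Visit 3, push [2, 0]
Visit 0, push []
Visit 2, push [5]
Visit 5, push []

DFS order: [4, 1, 3, 0, 2, 5]


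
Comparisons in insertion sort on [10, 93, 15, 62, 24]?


Algorithm: insertion sort
Input: [10, 93, 15, 62, 24]
Sorted: [10, 15, 24, 62, 93]

8


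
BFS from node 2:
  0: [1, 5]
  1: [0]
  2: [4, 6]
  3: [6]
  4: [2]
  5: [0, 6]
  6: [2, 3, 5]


Visit 2, enqueue [4, 6]
Visit 4, enqueue []
Visit 6, enqueue [3, 5]
Visit 3, enqueue []
Visit 5, enqueue [0]
Visit 0, enqueue [1]
Visit 1, enqueue []

BFS order: [2, 4, 6, 3, 5, 0, 1]


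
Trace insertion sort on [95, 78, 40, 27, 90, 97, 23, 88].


Initial: [95, 78, 40, 27, 90, 97, 23, 88]
Insert 78: [78, 95, 40, 27, 90, 97, 23, 88]
Insert 40: [40, 78, 95, 27, 90, 97, 23, 88]
Insert 27: [27, 40, 78, 95, 90, 97, 23, 88]
Insert 90: [27, 40, 78, 90, 95, 97, 23, 88]
Insert 97: [27, 40, 78, 90, 95, 97, 23, 88]
Insert 23: [23, 27, 40, 78, 90, 95, 97, 88]
Insert 88: [23, 27, 40, 78, 88, 90, 95, 97]

Sorted: [23, 27, 40, 78, 88, 90, 95, 97]


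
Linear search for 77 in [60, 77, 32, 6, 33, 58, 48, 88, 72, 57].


i=0: 60!=77
i=1: 77==77 found!

Found at 1, 2 comps


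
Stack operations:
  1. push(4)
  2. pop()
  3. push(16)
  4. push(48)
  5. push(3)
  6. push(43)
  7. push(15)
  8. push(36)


push(4) -> [4]
pop()->4, []
push(16) -> [16]
push(48) -> [16, 48]
push(3) -> [16, 48, 3]
push(43) -> [16, 48, 3, 43]
push(15) -> [16, 48, 3, 43, 15]
push(36) -> [16, 48, 3, 43, 15, 36]

Final stack: [16, 48, 3, 43, 15, 36]


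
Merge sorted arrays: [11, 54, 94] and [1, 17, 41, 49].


Take 1 from B
Take 11 from A
Take 17 from B
Take 41 from B
Take 49 from B

Merged: [1, 11, 17, 41, 49, 54, 94]


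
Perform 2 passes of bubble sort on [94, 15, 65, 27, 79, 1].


Initial: [94, 15, 65, 27, 79, 1]
Pass 1: [15, 65, 27, 79, 1, 94] (5 swaps)
Pass 2: [15, 27, 65, 1, 79, 94] (2 swaps)

After 2 passes: [15, 27, 65, 1, 79, 94]


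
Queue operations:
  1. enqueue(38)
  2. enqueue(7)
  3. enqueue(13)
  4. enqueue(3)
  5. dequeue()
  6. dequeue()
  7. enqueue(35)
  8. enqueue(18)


enqueue(38) -> [38]
enqueue(7) -> [38, 7]
enqueue(13) -> [38, 7, 13]
enqueue(3) -> [38, 7, 13, 3]
dequeue()->38, [7, 13, 3]
dequeue()->7, [13, 3]
enqueue(35) -> [13, 3, 35]
enqueue(18) -> [13, 3, 35, 18]

Final queue: [13, 3, 35, 18]


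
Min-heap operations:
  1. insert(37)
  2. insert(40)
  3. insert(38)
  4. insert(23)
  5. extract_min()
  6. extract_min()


insert(37) -> [37]
insert(40) -> [37, 40]
insert(38) -> [37, 40, 38]
insert(23) -> [23, 37, 38, 40]
extract_min()->23, [37, 40, 38]
extract_min()->37, [38, 40]

Final heap: [38, 40]


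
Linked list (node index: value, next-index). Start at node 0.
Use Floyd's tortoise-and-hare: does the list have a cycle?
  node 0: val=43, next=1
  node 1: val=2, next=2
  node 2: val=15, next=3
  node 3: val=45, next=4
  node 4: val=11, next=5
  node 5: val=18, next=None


Floyd's tortoise (slow, +1) and hare (fast, +2):
  init: slow=0, fast=0
  step 1: slow=1, fast=2
  step 2: slow=2, fast=4
  step 3: fast 4->5->None, no cycle

Cycle: no


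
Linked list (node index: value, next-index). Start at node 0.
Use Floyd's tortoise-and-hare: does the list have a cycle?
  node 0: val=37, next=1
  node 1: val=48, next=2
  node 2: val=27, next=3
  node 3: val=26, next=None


Floyd's tortoise (slow, +1) and hare (fast, +2):
  init: slow=0, fast=0
  step 1: slow=1, fast=2
  step 2: fast 2->3->None, no cycle

Cycle: no


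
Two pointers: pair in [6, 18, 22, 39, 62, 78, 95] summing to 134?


lo=0(6)+hi=6(95)=101
lo=1(18)+hi=6(95)=113
lo=2(22)+hi=6(95)=117
lo=3(39)+hi=6(95)=134

Yes: 39+95=134


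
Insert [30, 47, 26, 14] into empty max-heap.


Insert 30: [30]
Insert 47: [47, 30]
Insert 26: [47, 30, 26]
Insert 14: [47, 30, 26, 14]

Final heap: [47, 30, 26, 14]


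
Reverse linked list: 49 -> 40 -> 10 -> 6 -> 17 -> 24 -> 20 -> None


Step 1: curr=49, set curr.next=prev(None) | reversed so far: 49
Step 2: curr=40, set curr.next=prev(49) | reversed so far: 40 -> 49
Step 3: curr=10, set curr.next=prev(40) | reversed so far: 10 -> 40 -> 49
Step 4: curr=6, set curr.next=prev(10) | reversed so far: 6 -> 10 -> 40 -> 49
Step 5: curr=17, set curr.next=prev(6) | reversed so far: 17 -> 6 -> 10 -> 40 -> 49
Step 6: curr=24, set curr.next=prev(17) | reversed so far: 24 -> 17 -> 6 -> 10 -> 40 -> 49
Step 7: curr=20, set curr.next=prev(24) | reversed so far: 20 -> 24 -> 17 -> 6 -> 10 -> 40 -> 49

20 -> 24 -> 17 -> 6 -> 10 -> 40 -> 49 -> None


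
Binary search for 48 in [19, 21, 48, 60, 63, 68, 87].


Step 1: lo=0, hi=6, mid=3, val=60
Step 2: lo=0, hi=2, mid=1, val=21
Step 3: lo=2, hi=2, mid=2, val=48

Found at index 2


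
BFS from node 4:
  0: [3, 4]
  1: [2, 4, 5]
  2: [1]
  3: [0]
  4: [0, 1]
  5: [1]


Visit 4, enqueue [0, 1]
Visit 0, enqueue [3]
Visit 1, enqueue [2, 5]
Visit 3, enqueue []
Visit 2, enqueue []
Visit 5, enqueue []

BFS order: [4, 0, 1, 3, 2, 5]


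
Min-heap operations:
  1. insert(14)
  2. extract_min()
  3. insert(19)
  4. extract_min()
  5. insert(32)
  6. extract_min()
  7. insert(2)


insert(14) -> [14]
extract_min()->14, []
insert(19) -> [19]
extract_min()->19, []
insert(32) -> [32]
extract_min()->32, []
insert(2) -> [2]

Final heap: [2]


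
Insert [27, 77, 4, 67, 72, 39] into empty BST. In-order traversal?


Insert 27: root
Insert 77: R from 27
Insert 4: L from 27
Insert 67: R from 27 -> L from 77
Insert 72: R from 27 -> L from 77 -> R from 67
Insert 39: R from 27 -> L from 77 -> L from 67

In-order: [4, 27, 39, 67, 72, 77]


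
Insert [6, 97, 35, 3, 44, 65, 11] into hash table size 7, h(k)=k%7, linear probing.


Insert 6: h=6 -> slot 6
Insert 97: h=6, 1 probes -> slot 0
Insert 35: h=0, 1 probes -> slot 1
Insert 3: h=3 -> slot 3
Insert 44: h=2 -> slot 2
Insert 65: h=2, 2 probes -> slot 4
Insert 11: h=4, 1 probes -> slot 5

Table: [97, 35, 44, 3, 65, 11, 6]


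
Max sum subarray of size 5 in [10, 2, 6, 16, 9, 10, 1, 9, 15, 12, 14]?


[0:5]: 43
[1:6]: 43
[2:7]: 42
[3:8]: 45
[4:9]: 44
[5:10]: 47
[6:11]: 51

Max: 51 at [6:11]


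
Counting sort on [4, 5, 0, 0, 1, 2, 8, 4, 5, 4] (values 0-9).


Input: [4, 5, 0, 0, 1, 2, 8, 4, 5, 4]
Counts: [2, 1, 1, 0, 3, 2, 0, 0, 1, 0]

Sorted: [0, 0, 1, 2, 4, 4, 4, 5, 5, 8]


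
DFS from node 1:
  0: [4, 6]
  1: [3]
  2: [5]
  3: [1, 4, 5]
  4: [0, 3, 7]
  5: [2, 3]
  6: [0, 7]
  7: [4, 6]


Visit 1, push [3]
Visit 3, push [5, 4]
Visit 4, push [7, 0]
Visit 0, push [6]
Visit 6, push [7]
Visit 7, push []
Visit 5, push [2]
Visit 2, push []

DFS order: [1, 3, 4, 0, 6, 7, 5, 2]


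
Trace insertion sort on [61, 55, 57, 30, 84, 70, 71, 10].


Initial: [61, 55, 57, 30, 84, 70, 71, 10]
Insert 55: [55, 61, 57, 30, 84, 70, 71, 10]
Insert 57: [55, 57, 61, 30, 84, 70, 71, 10]
Insert 30: [30, 55, 57, 61, 84, 70, 71, 10]
Insert 84: [30, 55, 57, 61, 84, 70, 71, 10]
Insert 70: [30, 55, 57, 61, 70, 84, 71, 10]
Insert 71: [30, 55, 57, 61, 70, 71, 84, 10]
Insert 10: [10, 30, 55, 57, 61, 70, 71, 84]

Sorted: [10, 30, 55, 57, 61, 70, 71, 84]


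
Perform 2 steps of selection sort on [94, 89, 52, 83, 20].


Initial: [94, 89, 52, 83, 20]
Step 1: min=20 at 4
  Swap: [20, 89, 52, 83, 94]
Step 2: min=52 at 2
  Swap: [20, 52, 89, 83, 94]

After 2 steps: [20, 52, 89, 83, 94]


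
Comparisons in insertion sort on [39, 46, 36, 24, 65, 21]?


Algorithm: insertion sort
Input: [39, 46, 36, 24, 65, 21]
Sorted: [21, 24, 36, 39, 46, 65]

12


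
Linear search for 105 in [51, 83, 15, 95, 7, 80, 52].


i=0: 51!=105
i=1: 83!=105
i=2: 15!=105
i=3: 95!=105
i=4: 7!=105
i=5: 80!=105
i=6: 52!=105

Not found, 7 comps


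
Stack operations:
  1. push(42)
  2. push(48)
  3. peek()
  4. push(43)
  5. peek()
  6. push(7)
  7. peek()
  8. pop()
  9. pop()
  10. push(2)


push(42) -> [42]
push(48) -> [42, 48]
peek()->48
push(43) -> [42, 48, 43]
peek()->43
push(7) -> [42, 48, 43, 7]
peek()->7
pop()->7, [42, 48, 43]
pop()->43, [42, 48]
push(2) -> [42, 48, 2]

Final stack: [42, 48, 2]


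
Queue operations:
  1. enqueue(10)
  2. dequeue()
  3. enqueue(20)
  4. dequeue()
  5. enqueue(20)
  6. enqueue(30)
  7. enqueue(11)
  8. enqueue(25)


enqueue(10) -> [10]
dequeue()->10, []
enqueue(20) -> [20]
dequeue()->20, []
enqueue(20) -> [20]
enqueue(30) -> [20, 30]
enqueue(11) -> [20, 30, 11]
enqueue(25) -> [20, 30, 11, 25]

Final queue: [20, 30, 11, 25]


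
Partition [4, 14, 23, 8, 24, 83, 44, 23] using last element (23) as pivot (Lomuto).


Pivot: 23
  4 <= 23: advance i (no swap)
  14 <= 23: advance i (no swap)
  23 <= 23: advance i (no swap)
  8 <= 23: advance i (no swap)
Place pivot at 4: [4, 14, 23, 8, 23, 83, 44, 24]

Partitioned: [4, 14, 23, 8, 23, 83, 44, 24]


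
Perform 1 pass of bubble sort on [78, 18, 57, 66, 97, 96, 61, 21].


Initial: [78, 18, 57, 66, 97, 96, 61, 21]
Pass 1: [18, 57, 66, 78, 96, 61, 21, 97] (6 swaps)

After 1 pass: [18, 57, 66, 78, 96, 61, 21, 97]


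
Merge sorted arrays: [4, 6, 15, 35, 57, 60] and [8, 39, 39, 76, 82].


Take 4 from A
Take 6 from A
Take 8 from B
Take 15 from A
Take 35 from A
Take 39 from B
Take 39 from B
Take 57 from A
Take 60 from A

Merged: [4, 6, 8, 15, 35, 39, 39, 57, 60, 76, 82]


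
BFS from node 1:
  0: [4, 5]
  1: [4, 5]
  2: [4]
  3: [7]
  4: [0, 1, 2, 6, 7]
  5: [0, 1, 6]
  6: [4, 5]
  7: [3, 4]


Visit 1, enqueue [4, 5]
Visit 4, enqueue [0, 2, 6, 7]
Visit 5, enqueue []
Visit 0, enqueue []
Visit 2, enqueue []
Visit 6, enqueue []
Visit 7, enqueue [3]
Visit 3, enqueue []

BFS order: [1, 4, 5, 0, 2, 6, 7, 3]


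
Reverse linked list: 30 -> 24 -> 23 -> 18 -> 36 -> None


Step 1: curr=30, set curr.next=prev(None) | reversed so far: 30
Step 2: curr=24, set curr.next=prev(30) | reversed so far: 24 -> 30
Step 3: curr=23, set curr.next=prev(24) | reversed so far: 23 -> 24 -> 30
Step 4: curr=18, set curr.next=prev(23) | reversed so far: 18 -> 23 -> 24 -> 30
Step 5: curr=36, set curr.next=prev(18) | reversed so far: 36 -> 18 -> 23 -> 24 -> 30

36 -> 18 -> 23 -> 24 -> 30 -> None


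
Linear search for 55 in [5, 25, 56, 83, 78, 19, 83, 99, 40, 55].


i=0: 5!=55
i=1: 25!=55
i=2: 56!=55
i=3: 83!=55
i=4: 78!=55
i=5: 19!=55
i=6: 83!=55
i=7: 99!=55
i=8: 40!=55
i=9: 55==55 found!

Found at 9, 10 comps


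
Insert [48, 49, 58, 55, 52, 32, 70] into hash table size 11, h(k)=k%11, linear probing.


Insert 48: h=4 -> slot 4
Insert 49: h=5 -> slot 5
Insert 58: h=3 -> slot 3
Insert 55: h=0 -> slot 0
Insert 52: h=8 -> slot 8
Insert 32: h=10 -> slot 10
Insert 70: h=4, 2 probes -> slot 6

Table: [55, None, None, 58, 48, 49, 70, None, 52, None, 32]


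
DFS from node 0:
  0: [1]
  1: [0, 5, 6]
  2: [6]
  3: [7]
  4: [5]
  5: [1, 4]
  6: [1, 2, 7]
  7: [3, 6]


Visit 0, push [1]
Visit 1, push [6, 5]
Visit 5, push [4]
Visit 4, push []
Visit 6, push [7, 2]
Visit 2, push []
Visit 7, push [3]
Visit 3, push []

DFS order: [0, 1, 5, 4, 6, 2, 7, 3]


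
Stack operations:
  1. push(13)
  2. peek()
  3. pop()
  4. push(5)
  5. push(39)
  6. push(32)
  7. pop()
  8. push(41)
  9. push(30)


push(13) -> [13]
peek()->13
pop()->13, []
push(5) -> [5]
push(39) -> [5, 39]
push(32) -> [5, 39, 32]
pop()->32, [5, 39]
push(41) -> [5, 39, 41]
push(30) -> [5, 39, 41, 30]

Final stack: [5, 39, 41, 30]


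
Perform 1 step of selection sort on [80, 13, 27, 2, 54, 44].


Initial: [80, 13, 27, 2, 54, 44]
Step 1: min=2 at 3
  Swap: [2, 13, 27, 80, 54, 44]

After 1 step: [2, 13, 27, 80, 54, 44]


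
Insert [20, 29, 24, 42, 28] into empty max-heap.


Insert 20: [20]
Insert 29: [29, 20]
Insert 24: [29, 20, 24]
Insert 42: [42, 29, 24, 20]
Insert 28: [42, 29, 24, 20, 28]

Final heap: [42, 29, 24, 20, 28]


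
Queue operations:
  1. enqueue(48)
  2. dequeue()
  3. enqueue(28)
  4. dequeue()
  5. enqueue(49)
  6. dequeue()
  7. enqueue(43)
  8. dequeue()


enqueue(48) -> [48]
dequeue()->48, []
enqueue(28) -> [28]
dequeue()->28, []
enqueue(49) -> [49]
dequeue()->49, []
enqueue(43) -> [43]
dequeue()->43, []

Final queue: []


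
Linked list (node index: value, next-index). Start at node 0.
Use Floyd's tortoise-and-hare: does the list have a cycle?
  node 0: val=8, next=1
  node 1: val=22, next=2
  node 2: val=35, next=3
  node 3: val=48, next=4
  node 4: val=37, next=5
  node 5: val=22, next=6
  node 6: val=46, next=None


Floyd's tortoise (slow, +1) and hare (fast, +2):
  init: slow=0, fast=0
  step 1: slow=1, fast=2
  step 2: slow=2, fast=4
  step 3: slow=3, fast=6
  step 4: fast -> None, no cycle

Cycle: no


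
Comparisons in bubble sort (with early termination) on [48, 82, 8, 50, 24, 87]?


Algorithm: bubble sort (with early termination)
Input: [48, 82, 8, 50, 24, 87]
Sorted: [8, 24, 48, 50, 82, 87]

14


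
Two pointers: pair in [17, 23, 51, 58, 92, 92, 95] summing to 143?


lo=0(17)+hi=6(95)=112
lo=1(23)+hi=6(95)=118
lo=2(51)+hi=6(95)=146
lo=2(51)+hi=5(92)=143

Yes: 51+92=143


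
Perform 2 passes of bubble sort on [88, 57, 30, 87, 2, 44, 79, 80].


Initial: [88, 57, 30, 87, 2, 44, 79, 80]
Pass 1: [57, 30, 87, 2, 44, 79, 80, 88] (7 swaps)
Pass 2: [30, 57, 2, 44, 79, 80, 87, 88] (5 swaps)

After 2 passes: [30, 57, 2, 44, 79, 80, 87, 88]


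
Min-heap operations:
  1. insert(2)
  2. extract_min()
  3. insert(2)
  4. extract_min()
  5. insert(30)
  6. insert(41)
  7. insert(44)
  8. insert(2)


insert(2) -> [2]
extract_min()->2, []
insert(2) -> [2]
extract_min()->2, []
insert(30) -> [30]
insert(41) -> [30, 41]
insert(44) -> [30, 41, 44]
insert(2) -> [2, 30, 44, 41]

Final heap: [2, 30, 44, 41]


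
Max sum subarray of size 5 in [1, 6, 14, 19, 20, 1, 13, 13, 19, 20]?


[0:5]: 60
[1:6]: 60
[2:7]: 67
[3:8]: 66
[4:9]: 66
[5:10]: 66

Max: 67 at [2:7]


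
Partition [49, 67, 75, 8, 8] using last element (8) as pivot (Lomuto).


Pivot: 8
  8 <= 8: swap -> [8, 67, 75, 49, 8]
Place pivot at 1: [8, 8, 75, 49, 67]

Partitioned: [8, 8, 75, 49, 67]


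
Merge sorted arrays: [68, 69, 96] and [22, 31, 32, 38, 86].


Take 22 from B
Take 31 from B
Take 32 from B
Take 38 from B
Take 68 from A
Take 69 from A
Take 86 from B

Merged: [22, 31, 32, 38, 68, 69, 86, 96]


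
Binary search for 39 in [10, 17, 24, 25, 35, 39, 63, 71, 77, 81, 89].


Step 1: lo=0, hi=10, mid=5, val=39

Found at index 5


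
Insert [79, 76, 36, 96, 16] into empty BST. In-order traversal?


Insert 79: root
Insert 76: L from 79
Insert 36: L from 79 -> L from 76
Insert 96: R from 79
Insert 16: L from 79 -> L from 76 -> L from 36

In-order: [16, 36, 76, 79, 96]


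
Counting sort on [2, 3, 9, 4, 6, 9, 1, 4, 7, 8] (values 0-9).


Input: [2, 3, 9, 4, 6, 9, 1, 4, 7, 8]
Counts: [0, 1, 1, 1, 2, 0, 1, 1, 1, 2]

Sorted: [1, 2, 3, 4, 4, 6, 7, 8, 9, 9]


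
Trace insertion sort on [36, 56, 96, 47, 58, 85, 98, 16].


Initial: [36, 56, 96, 47, 58, 85, 98, 16]
Insert 56: [36, 56, 96, 47, 58, 85, 98, 16]
Insert 96: [36, 56, 96, 47, 58, 85, 98, 16]
Insert 47: [36, 47, 56, 96, 58, 85, 98, 16]
Insert 58: [36, 47, 56, 58, 96, 85, 98, 16]
Insert 85: [36, 47, 56, 58, 85, 96, 98, 16]
Insert 98: [36, 47, 56, 58, 85, 96, 98, 16]
Insert 16: [16, 36, 47, 56, 58, 85, 96, 98]

Sorted: [16, 36, 47, 56, 58, 85, 96, 98]


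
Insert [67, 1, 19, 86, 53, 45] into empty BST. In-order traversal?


Insert 67: root
Insert 1: L from 67
Insert 19: L from 67 -> R from 1
Insert 86: R from 67
Insert 53: L from 67 -> R from 1 -> R from 19
Insert 45: L from 67 -> R from 1 -> R from 19 -> L from 53

In-order: [1, 19, 45, 53, 67, 86]


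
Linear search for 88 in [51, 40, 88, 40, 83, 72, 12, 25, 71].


i=0: 51!=88
i=1: 40!=88
i=2: 88==88 found!

Found at 2, 3 comps


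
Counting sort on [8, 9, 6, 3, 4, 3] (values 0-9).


Input: [8, 9, 6, 3, 4, 3]
Counts: [0, 0, 0, 2, 1, 0, 1, 0, 1, 1]

Sorted: [3, 3, 4, 6, 8, 9]


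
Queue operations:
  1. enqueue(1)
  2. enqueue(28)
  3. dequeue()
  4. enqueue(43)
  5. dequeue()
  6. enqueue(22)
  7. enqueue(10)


enqueue(1) -> [1]
enqueue(28) -> [1, 28]
dequeue()->1, [28]
enqueue(43) -> [28, 43]
dequeue()->28, [43]
enqueue(22) -> [43, 22]
enqueue(10) -> [43, 22, 10]

Final queue: [43, 22, 10]


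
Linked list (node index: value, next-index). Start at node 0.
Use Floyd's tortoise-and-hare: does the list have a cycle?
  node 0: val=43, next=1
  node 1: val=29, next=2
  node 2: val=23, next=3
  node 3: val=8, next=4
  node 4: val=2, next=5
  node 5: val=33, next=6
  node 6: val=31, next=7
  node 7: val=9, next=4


Floyd's tortoise (slow, +1) and hare (fast, +2):
  init: slow=0, fast=0
  step 1: slow=1, fast=2
  step 2: slow=2, fast=4
  step 3: slow=3, fast=6
  step 4: slow=4, fast=4
  slow == fast at node 4: cycle detected

Cycle: yes


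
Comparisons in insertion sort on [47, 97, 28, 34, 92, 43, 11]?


Algorithm: insertion sort
Input: [47, 97, 28, 34, 92, 43, 11]
Sorted: [11, 28, 34, 43, 47, 92, 97]

18


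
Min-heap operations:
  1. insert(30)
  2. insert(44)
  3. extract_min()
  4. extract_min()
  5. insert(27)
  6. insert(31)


insert(30) -> [30]
insert(44) -> [30, 44]
extract_min()->30, [44]
extract_min()->44, []
insert(27) -> [27]
insert(31) -> [27, 31]

Final heap: [27, 31]


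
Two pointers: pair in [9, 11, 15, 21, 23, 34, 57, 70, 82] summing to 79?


lo=0(9)+hi=8(82)=91
lo=0(9)+hi=7(70)=79

Yes: 9+70=79


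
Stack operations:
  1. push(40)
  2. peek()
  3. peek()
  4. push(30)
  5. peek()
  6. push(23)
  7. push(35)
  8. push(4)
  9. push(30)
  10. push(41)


push(40) -> [40]
peek()->40
peek()->40
push(30) -> [40, 30]
peek()->30
push(23) -> [40, 30, 23]
push(35) -> [40, 30, 23, 35]
push(4) -> [40, 30, 23, 35, 4]
push(30) -> [40, 30, 23, 35, 4, 30]
push(41) -> [40, 30, 23, 35, 4, 30, 41]

Final stack: [40, 30, 23, 35, 4, 30, 41]


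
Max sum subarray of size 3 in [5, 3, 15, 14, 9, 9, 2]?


[0:3]: 23
[1:4]: 32
[2:5]: 38
[3:6]: 32
[4:7]: 20

Max: 38 at [2:5]


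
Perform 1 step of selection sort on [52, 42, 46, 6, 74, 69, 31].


Initial: [52, 42, 46, 6, 74, 69, 31]
Step 1: min=6 at 3
  Swap: [6, 42, 46, 52, 74, 69, 31]

After 1 step: [6, 42, 46, 52, 74, 69, 31]


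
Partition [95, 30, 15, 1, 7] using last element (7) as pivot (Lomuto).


Pivot: 7
  1 <= 7: swap -> [1, 30, 15, 95, 7]
Place pivot at 1: [1, 7, 15, 95, 30]

Partitioned: [1, 7, 15, 95, 30]


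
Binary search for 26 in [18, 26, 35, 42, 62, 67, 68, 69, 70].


Step 1: lo=0, hi=8, mid=4, val=62
Step 2: lo=0, hi=3, mid=1, val=26

Found at index 1


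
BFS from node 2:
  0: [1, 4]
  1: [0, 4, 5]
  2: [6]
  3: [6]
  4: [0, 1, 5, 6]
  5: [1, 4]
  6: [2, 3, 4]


Visit 2, enqueue [6]
Visit 6, enqueue [3, 4]
Visit 3, enqueue []
Visit 4, enqueue [0, 1, 5]
Visit 0, enqueue []
Visit 1, enqueue []
Visit 5, enqueue []

BFS order: [2, 6, 3, 4, 0, 1, 5]


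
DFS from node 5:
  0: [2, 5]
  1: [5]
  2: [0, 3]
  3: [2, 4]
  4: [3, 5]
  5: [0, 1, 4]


Visit 5, push [4, 1, 0]
Visit 0, push [2]
Visit 2, push [3]
Visit 3, push [4]
Visit 4, push []
Visit 1, push []

DFS order: [5, 0, 2, 3, 4, 1]


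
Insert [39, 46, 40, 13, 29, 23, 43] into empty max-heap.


Insert 39: [39]
Insert 46: [46, 39]
Insert 40: [46, 39, 40]
Insert 13: [46, 39, 40, 13]
Insert 29: [46, 39, 40, 13, 29]
Insert 23: [46, 39, 40, 13, 29, 23]
Insert 43: [46, 39, 43, 13, 29, 23, 40]

Final heap: [46, 39, 43, 13, 29, 23, 40]


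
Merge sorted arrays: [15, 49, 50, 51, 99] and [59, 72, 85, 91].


Take 15 from A
Take 49 from A
Take 50 from A
Take 51 from A
Take 59 from B
Take 72 from B
Take 85 from B
Take 91 from B

Merged: [15, 49, 50, 51, 59, 72, 85, 91, 99]


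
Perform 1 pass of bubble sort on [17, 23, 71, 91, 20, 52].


Initial: [17, 23, 71, 91, 20, 52]
Pass 1: [17, 23, 71, 20, 52, 91] (2 swaps)

After 1 pass: [17, 23, 71, 20, 52, 91]


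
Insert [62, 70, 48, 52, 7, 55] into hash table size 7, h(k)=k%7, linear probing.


Insert 62: h=6 -> slot 6
Insert 70: h=0 -> slot 0
Insert 48: h=6, 2 probes -> slot 1
Insert 52: h=3 -> slot 3
Insert 7: h=0, 2 probes -> slot 2
Insert 55: h=6, 5 probes -> slot 4

Table: [70, 48, 7, 52, 55, None, 62]


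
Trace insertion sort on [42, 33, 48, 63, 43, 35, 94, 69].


Initial: [42, 33, 48, 63, 43, 35, 94, 69]
Insert 33: [33, 42, 48, 63, 43, 35, 94, 69]
Insert 48: [33, 42, 48, 63, 43, 35, 94, 69]
Insert 63: [33, 42, 48, 63, 43, 35, 94, 69]
Insert 43: [33, 42, 43, 48, 63, 35, 94, 69]
Insert 35: [33, 35, 42, 43, 48, 63, 94, 69]
Insert 94: [33, 35, 42, 43, 48, 63, 94, 69]
Insert 69: [33, 35, 42, 43, 48, 63, 69, 94]

Sorted: [33, 35, 42, 43, 48, 63, 69, 94]


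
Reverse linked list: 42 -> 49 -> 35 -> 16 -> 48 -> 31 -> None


Step 1: curr=42, set curr.next=prev(None) | reversed so far: 42
Step 2: curr=49, set curr.next=prev(42) | reversed so far: 49 -> 42
Step 3: curr=35, set curr.next=prev(49) | reversed so far: 35 -> 49 -> 42
Step 4: curr=16, set curr.next=prev(35) | reversed so far: 16 -> 35 -> 49 -> 42
Step 5: curr=48, set curr.next=prev(16) | reversed so far: 48 -> 16 -> 35 -> 49 -> 42
Step 6: curr=31, set curr.next=prev(48) | reversed so far: 31 -> 48 -> 16 -> 35 -> 49 -> 42

31 -> 48 -> 16 -> 35 -> 49 -> 42 -> None


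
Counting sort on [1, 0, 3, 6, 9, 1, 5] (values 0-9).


Input: [1, 0, 3, 6, 9, 1, 5]
Counts: [1, 2, 0, 1, 0, 1, 1, 0, 0, 1]

Sorted: [0, 1, 1, 3, 5, 6, 9]


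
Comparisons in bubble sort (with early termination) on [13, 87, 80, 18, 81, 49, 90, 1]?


Algorithm: bubble sort (with early termination)
Input: [13, 87, 80, 18, 81, 49, 90, 1]
Sorted: [1, 13, 18, 49, 80, 81, 87, 90]

28


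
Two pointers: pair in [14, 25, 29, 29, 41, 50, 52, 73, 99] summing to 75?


lo=0(14)+hi=8(99)=113
lo=0(14)+hi=7(73)=87
lo=0(14)+hi=6(52)=66
lo=1(25)+hi=6(52)=77
lo=1(25)+hi=5(50)=75

Yes: 25+50=75


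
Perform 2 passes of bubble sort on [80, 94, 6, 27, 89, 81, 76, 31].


Initial: [80, 94, 6, 27, 89, 81, 76, 31]
Pass 1: [80, 6, 27, 89, 81, 76, 31, 94] (6 swaps)
Pass 2: [6, 27, 80, 81, 76, 31, 89, 94] (5 swaps)

After 2 passes: [6, 27, 80, 81, 76, 31, 89, 94]


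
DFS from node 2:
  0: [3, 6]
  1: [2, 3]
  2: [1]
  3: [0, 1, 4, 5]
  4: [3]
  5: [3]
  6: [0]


Visit 2, push [1]
Visit 1, push [3]
Visit 3, push [5, 4, 0]
Visit 0, push [6]
Visit 6, push []
Visit 4, push []
Visit 5, push []

DFS order: [2, 1, 3, 0, 6, 4, 5]


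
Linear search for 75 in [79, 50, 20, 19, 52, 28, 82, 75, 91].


i=0: 79!=75
i=1: 50!=75
i=2: 20!=75
i=3: 19!=75
i=4: 52!=75
i=5: 28!=75
i=6: 82!=75
i=7: 75==75 found!

Found at 7, 8 comps


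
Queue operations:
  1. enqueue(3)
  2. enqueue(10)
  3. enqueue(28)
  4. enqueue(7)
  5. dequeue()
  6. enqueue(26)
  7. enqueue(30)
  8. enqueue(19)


enqueue(3) -> [3]
enqueue(10) -> [3, 10]
enqueue(28) -> [3, 10, 28]
enqueue(7) -> [3, 10, 28, 7]
dequeue()->3, [10, 28, 7]
enqueue(26) -> [10, 28, 7, 26]
enqueue(30) -> [10, 28, 7, 26, 30]
enqueue(19) -> [10, 28, 7, 26, 30, 19]

Final queue: [10, 28, 7, 26, 30, 19]


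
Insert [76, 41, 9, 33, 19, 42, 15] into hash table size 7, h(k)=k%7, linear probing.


Insert 76: h=6 -> slot 6
Insert 41: h=6, 1 probes -> slot 0
Insert 9: h=2 -> slot 2
Insert 33: h=5 -> slot 5
Insert 19: h=5, 3 probes -> slot 1
Insert 42: h=0, 3 probes -> slot 3
Insert 15: h=1, 3 probes -> slot 4

Table: [41, 19, 9, 42, 15, 33, 76]


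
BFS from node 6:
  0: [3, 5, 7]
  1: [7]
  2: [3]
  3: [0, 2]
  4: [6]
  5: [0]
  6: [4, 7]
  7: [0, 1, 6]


Visit 6, enqueue [4, 7]
Visit 4, enqueue []
Visit 7, enqueue [0, 1]
Visit 0, enqueue [3, 5]
Visit 1, enqueue []
Visit 3, enqueue [2]
Visit 5, enqueue []
Visit 2, enqueue []

BFS order: [6, 4, 7, 0, 1, 3, 5, 2]


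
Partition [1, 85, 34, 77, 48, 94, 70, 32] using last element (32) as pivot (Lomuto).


Pivot: 32
  1 <= 32: advance i (no swap)
Place pivot at 1: [1, 32, 34, 77, 48, 94, 70, 85]

Partitioned: [1, 32, 34, 77, 48, 94, 70, 85]


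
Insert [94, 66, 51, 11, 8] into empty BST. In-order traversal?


Insert 94: root
Insert 66: L from 94
Insert 51: L from 94 -> L from 66
Insert 11: L from 94 -> L from 66 -> L from 51
Insert 8: L from 94 -> L from 66 -> L from 51 -> L from 11

In-order: [8, 11, 51, 66, 94]


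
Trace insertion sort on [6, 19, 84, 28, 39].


Initial: [6, 19, 84, 28, 39]
Insert 19: [6, 19, 84, 28, 39]
Insert 84: [6, 19, 84, 28, 39]
Insert 28: [6, 19, 28, 84, 39]
Insert 39: [6, 19, 28, 39, 84]

Sorted: [6, 19, 28, 39, 84]


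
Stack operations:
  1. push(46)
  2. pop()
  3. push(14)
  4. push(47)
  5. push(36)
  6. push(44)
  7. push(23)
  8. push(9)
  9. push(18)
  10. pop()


push(46) -> [46]
pop()->46, []
push(14) -> [14]
push(47) -> [14, 47]
push(36) -> [14, 47, 36]
push(44) -> [14, 47, 36, 44]
push(23) -> [14, 47, 36, 44, 23]
push(9) -> [14, 47, 36, 44, 23, 9]
push(18) -> [14, 47, 36, 44, 23, 9, 18]
pop()->18, [14, 47, 36, 44, 23, 9]

Final stack: [14, 47, 36, 44, 23, 9]


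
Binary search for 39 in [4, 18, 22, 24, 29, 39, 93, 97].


Step 1: lo=0, hi=7, mid=3, val=24
Step 2: lo=4, hi=7, mid=5, val=39

Found at index 5


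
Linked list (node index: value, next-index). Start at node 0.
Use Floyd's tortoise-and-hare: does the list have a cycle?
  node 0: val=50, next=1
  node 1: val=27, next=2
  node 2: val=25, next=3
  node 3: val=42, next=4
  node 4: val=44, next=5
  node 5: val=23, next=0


Floyd's tortoise (slow, +1) and hare (fast, +2):
  init: slow=0, fast=0
  step 1: slow=1, fast=2
  step 2: slow=2, fast=4
  step 3: slow=3, fast=0
  step 4: slow=4, fast=2
  step 5: slow=5, fast=4
  step 6: slow=0, fast=0
  slow == fast at node 0: cycle detected

Cycle: yes


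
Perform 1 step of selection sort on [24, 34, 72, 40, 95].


Initial: [24, 34, 72, 40, 95]
Step 1: min=24 at 0
  Swap: [24, 34, 72, 40, 95]

After 1 step: [24, 34, 72, 40, 95]


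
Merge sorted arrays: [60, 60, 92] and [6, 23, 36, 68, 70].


Take 6 from B
Take 23 from B
Take 36 from B
Take 60 from A
Take 60 from A
Take 68 from B
Take 70 from B

Merged: [6, 23, 36, 60, 60, 68, 70, 92]


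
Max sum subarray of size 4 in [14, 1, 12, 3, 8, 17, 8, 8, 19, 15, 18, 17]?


[0:4]: 30
[1:5]: 24
[2:6]: 40
[3:7]: 36
[4:8]: 41
[5:9]: 52
[6:10]: 50
[7:11]: 60
[8:12]: 69

Max: 69 at [8:12]
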